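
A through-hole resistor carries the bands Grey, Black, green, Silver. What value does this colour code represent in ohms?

Grey → 8 (first significant figure)
Black → 0 (second significant figure)
Green → ×10^5 multiplier
80 × 100000 = 8000000 Ω

8000000 Ω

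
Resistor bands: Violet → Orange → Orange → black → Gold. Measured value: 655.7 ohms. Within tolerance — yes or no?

no

Violet → 7 (first significant figure)
Orange → 3 (second significant figure)
Orange → 3 (third significant figure)
Black → ×1 multiplier
Gold → ±5% tolerance
733 × 1 = 733 Ω
Allowed range: 696.35 Ω to 769.65 Ω.
655.7 ohms lies outside that range.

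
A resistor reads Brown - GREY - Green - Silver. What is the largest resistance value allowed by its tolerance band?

1980000 Ω

Brown → 1 (first significant figure)
Grey → 8 (second significant figure)
Green → ×10^5 multiplier
Silver → ±10% tolerance
18 × 100000 = 1800000 Ω
Largest = 1800000 × (1 + 10/100) = 1980000 Ω.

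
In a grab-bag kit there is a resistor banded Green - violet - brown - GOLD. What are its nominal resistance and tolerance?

570 Ω ±5%

Green → 5 (first significant figure)
Violet → 7 (second significant figure)
Brown → ×10 multiplier
Gold → ±5% tolerance
57 × 10 = 570 Ω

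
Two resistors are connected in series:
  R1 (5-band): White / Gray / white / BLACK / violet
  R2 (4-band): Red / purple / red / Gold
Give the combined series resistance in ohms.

R1: white, grey, white → 989; black ×1 → 989 Ω.
R2: red, violet → 27; red ×10^2 → 2700 Ω.
Series: 989 + 2700 = 3689 Ω.

3689 Ω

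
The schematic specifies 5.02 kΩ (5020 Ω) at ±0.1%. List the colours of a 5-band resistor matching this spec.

green, black, red, brown, violet

5020 Ω = 502 × 10^1.
5 → green
0 → black
2 → red
Multiplier 10^1 → brown.
±0.1% tolerance → violet.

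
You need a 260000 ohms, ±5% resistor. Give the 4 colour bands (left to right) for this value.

260000 Ω = 26 × 10^4.
2 → red
6 → blue
Multiplier 10^4 → yellow.
±5% tolerance → gold.

red, blue, yellow, gold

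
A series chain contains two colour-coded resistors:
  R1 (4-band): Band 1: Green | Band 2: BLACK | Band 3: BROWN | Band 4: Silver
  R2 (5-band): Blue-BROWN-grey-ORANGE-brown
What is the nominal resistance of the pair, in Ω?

618500 Ω

R1: green, black → 50; brown ×10 → 500 Ω.
R2: blue, brown, grey → 618; orange ×10^3 → 618000 Ω.
Series: 500 + 618000 = 618500 Ω.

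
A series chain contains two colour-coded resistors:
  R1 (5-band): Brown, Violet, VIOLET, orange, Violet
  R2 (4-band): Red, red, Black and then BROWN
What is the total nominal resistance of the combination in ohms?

177022 Ω

R1: brown, violet, violet → 177; orange ×10^3 → 177000 Ω.
R2: red, red → 22; black ×1 → 22 Ω.
Series: 177000 + 22 = 177022 Ω.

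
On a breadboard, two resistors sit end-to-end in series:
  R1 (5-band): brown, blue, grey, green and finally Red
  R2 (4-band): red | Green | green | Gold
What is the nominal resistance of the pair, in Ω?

19300000 Ω

R1: brown, blue, grey → 168; green ×10^5 → 16800000 Ω.
R2: red, green → 25; green ×10^5 → 2500000 Ω.
Series: 16800000 + 2500000 = 19300000 Ω.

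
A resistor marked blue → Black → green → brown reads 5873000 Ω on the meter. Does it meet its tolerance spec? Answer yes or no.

no

Blue → 6 (first significant figure)
Black → 0 (second significant figure)
Green → ×10^5 multiplier
Brown → ±1% tolerance
60 × 100000 = 6000000 Ω
Allowed range: 5940000 Ω to 6060000 Ω.
5873000 Ω lies outside that range.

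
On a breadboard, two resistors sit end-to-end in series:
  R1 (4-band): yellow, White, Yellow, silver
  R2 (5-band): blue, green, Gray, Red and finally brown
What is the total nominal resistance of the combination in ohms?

R1: yellow, white → 49; yellow ×10^4 → 490000 Ω.
R2: blue, green, grey → 658; red ×10^2 → 65800 Ω.
Series: 490000 + 65800 = 555800 Ω.

555800 Ω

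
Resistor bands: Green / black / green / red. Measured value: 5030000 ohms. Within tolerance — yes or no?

yes

Green → 5 (first significant figure)
Black → 0 (second significant figure)
Green → ×10^5 multiplier
Red → ±2% tolerance
50 × 100000 = 5000000 Ω
Allowed range: 4900000 Ω to 5100000 Ω.
5030000 ohms lies inside that range.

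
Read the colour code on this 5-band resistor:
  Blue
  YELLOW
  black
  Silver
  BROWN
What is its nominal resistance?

6.4 Ω

Blue → 6 (first significant figure)
Yellow → 4 (second significant figure)
Black → 0 (third significant figure)
Silver → ×0.01 multiplier
640 × 0.01 = 6.4 Ω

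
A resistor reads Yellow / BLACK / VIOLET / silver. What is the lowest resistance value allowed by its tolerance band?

360000000 Ω

Yellow → 4 (first significant figure)
Black → 0 (second significant figure)
Violet → ×10^7 multiplier
Silver → ±10% tolerance
40 × 10000000 = 400000000 Ω
Lowest = 400000000 × (1 − 10/100) = 360000000 Ω.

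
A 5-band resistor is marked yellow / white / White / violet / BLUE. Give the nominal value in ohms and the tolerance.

4990000000 Ω ±0.25%

Yellow → 4 (first significant figure)
White → 9 (second significant figure)
White → 9 (third significant figure)
Violet → ×10^7 multiplier
Blue → ±0.25% tolerance
499 × 10000000 = 4990000000 Ω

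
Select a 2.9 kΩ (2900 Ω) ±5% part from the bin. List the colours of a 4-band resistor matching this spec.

2900 Ω = 29 × 10^2.
2 → red
9 → white
Multiplier 10^2 → red.
±5% tolerance → gold.

red, white, red, gold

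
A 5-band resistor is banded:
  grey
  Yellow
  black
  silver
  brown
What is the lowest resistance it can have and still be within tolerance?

8.316 Ω

Grey → 8 (first significant figure)
Yellow → 4 (second significant figure)
Black → 0 (third significant figure)
Silver → ×0.01 multiplier
Brown → ±1% tolerance
840 × 0.01 = 8.4 Ω
Lowest = 8.4 × (1 − 1/100) = 8.316 Ω.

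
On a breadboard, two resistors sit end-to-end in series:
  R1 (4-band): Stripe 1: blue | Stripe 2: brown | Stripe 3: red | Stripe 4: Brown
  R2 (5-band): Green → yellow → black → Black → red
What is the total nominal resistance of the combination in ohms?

R1: blue, brown → 61; red ×10^2 → 6100 Ω.
R2: green, yellow, black → 540; black ×1 → 540 Ω.
Series: 6100 + 540 = 6640 Ω.

6640 Ω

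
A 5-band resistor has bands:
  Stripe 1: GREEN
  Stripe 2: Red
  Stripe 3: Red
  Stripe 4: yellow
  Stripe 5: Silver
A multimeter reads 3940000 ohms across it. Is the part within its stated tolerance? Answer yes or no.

Green → 5 (first significant figure)
Red → 2 (second significant figure)
Red → 2 (third significant figure)
Yellow → ×10^4 multiplier
Silver → ±10% tolerance
522 × 10000 = 5220000 Ω
Allowed range: 4698000 Ω to 5742000 Ω.
3940000 ohms lies outside that range.

no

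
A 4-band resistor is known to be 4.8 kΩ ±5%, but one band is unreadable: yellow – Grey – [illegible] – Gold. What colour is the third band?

4800 Ω = 48 × 10^2.
The third band is the multiplier, 10^2, which is red.

red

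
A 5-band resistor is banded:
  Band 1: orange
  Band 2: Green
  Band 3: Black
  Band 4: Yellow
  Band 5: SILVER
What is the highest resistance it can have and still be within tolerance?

Orange → 3 (first significant figure)
Green → 5 (second significant figure)
Black → 0 (third significant figure)
Yellow → ×10^4 multiplier
Silver → ±10% tolerance
350 × 10000 = 3500000 Ω
Highest = 3500000 × (1 + 10/100) = 3850000 Ω.

3850000 Ω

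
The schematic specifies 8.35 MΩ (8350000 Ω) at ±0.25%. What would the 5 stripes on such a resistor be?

grey, orange, green, yellow, blue

8350000 Ω = 835 × 10^4.
8 → grey
3 → orange
5 → green
Multiplier 10^4 → yellow.
±0.25% tolerance → blue.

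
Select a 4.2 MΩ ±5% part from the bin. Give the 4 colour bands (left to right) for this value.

4200000 Ω = 42 × 10^5.
4 → yellow
2 → red
Multiplier 10^5 → green.
±5% tolerance → gold.

yellow, red, green, gold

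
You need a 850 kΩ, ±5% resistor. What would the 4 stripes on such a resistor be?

grey, green, yellow, gold

850000 Ω = 85 × 10^4.
8 → grey
5 → green
Multiplier 10^4 → yellow.
±5% tolerance → gold.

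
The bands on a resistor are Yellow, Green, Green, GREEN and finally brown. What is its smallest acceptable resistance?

Yellow → 4 (first significant figure)
Green → 5 (second significant figure)
Green → 5 (third significant figure)
Green → ×10^5 multiplier
Brown → ±1% tolerance
455 × 100000 = 45500000 Ω
Smallest = 45500000 × (1 − 1/100) = 45045000 Ω.

45045000 Ω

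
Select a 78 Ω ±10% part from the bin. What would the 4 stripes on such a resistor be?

violet, grey, black, silver

78 Ω = 78 × 10^0.
7 → violet
8 → grey
Multiplier 10^0 → black.
±10% tolerance → silver.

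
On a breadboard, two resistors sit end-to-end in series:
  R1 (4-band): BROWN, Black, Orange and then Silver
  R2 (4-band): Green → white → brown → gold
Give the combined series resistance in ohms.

R1: brown, black → 10; orange ×10^3 → 10000 Ω.
R2: green, white → 59; brown ×10 → 590 Ω.
Series: 10000 + 590 = 10590 Ω.

10590 Ω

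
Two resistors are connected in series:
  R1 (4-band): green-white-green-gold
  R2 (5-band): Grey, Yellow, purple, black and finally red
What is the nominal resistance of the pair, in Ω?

5900847 Ω

R1: green, white → 59; green ×10^5 → 5900000 Ω.
R2: grey, yellow, violet → 847; black ×1 → 847 Ω.
Series: 5900000 + 847 = 5900847 Ω.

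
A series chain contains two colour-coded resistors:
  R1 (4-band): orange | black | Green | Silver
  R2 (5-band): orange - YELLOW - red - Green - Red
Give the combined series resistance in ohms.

R1: orange, black → 30; green ×10^5 → 3000000 Ω.
R2: orange, yellow, red → 342; green ×10^5 → 34200000 Ω.
Series: 3000000 + 34200000 = 37200000 Ω.

37200000 Ω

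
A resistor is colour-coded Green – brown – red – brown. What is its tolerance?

The last band, brown, is the tolerance band.
Brown corresponds to ±1%.

±1%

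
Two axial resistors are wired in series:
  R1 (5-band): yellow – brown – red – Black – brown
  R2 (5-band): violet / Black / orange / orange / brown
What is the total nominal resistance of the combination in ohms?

703412 Ω

R1: yellow, brown, red → 412; black ×1 → 412 Ω.
R2: violet, black, orange → 703; orange ×10^3 → 703000 Ω.
Series: 412 + 703000 = 703412 Ω.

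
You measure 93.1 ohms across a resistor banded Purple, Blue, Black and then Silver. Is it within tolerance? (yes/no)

Violet → 7 (first significant figure)
Blue → 6 (second significant figure)
Black → ×1 multiplier
Silver → ±10% tolerance
76 × 1 = 76 Ω
Allowed range: 68.4 Ω to 83.6 Ω.
93.1 ohms lies outside that range.

no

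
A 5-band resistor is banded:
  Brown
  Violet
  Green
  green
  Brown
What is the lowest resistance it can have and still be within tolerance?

17325000 Ω

Brown → 1 (first significant figure)
Violet → 7 (second significant figure)
Green → 5 (third significant figure)
Green → ×10^5 multiplier
Brown → ±1% tolerance
175 × 100000 = 17500000 Ω
Lowest = 17500000 × (1 − 1/100) = 17325000 Ω.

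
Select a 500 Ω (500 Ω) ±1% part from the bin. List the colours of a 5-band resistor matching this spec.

500 Ω = 500 × 10^0.
5 → green
0 → black
0 → black
Multiplier 10^0 → black.
±1% tolerance → brown.

green, black, black, black, brown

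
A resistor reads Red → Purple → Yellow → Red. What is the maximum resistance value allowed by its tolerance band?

275400 Ω

Red → 2 (first significant figure)
Violet → 7 (second significant figure)
Yellow → ×10^4 multiplier
Red → ±2% tolerance
27 × 10000 = 270000 Ω
Maximum = 270000 × (1 + 2/100) = 275400 Ω.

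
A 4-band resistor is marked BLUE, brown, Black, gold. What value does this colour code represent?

61 Ω

Blue → 6 (first significant figure)
Brown → 1 (second significant figure)
Black → ×1 multiplier
61 × 1 = 61 Ω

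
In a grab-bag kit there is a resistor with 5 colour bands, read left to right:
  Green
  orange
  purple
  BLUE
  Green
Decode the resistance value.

Green → 5 (first significant figure)
Orange → 3 (second significant figure)
Violet → 7 (third significant figure)
Blue → ×10^6 multiplier
537 × 1000000 = 537000000 Ω

537000000 Ω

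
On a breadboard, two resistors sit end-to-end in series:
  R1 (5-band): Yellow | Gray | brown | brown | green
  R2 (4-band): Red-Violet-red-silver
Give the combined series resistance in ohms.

7510 Ω

R1: yellow, grey, brown → 481; brown ×10 → 4810 Ω.
R2: red, violet → 27; red ×10^2 → 2700 Ω.
Series: 4810 + 2700 = 7510 Ω.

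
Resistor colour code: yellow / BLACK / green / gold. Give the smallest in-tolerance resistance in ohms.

3800000 Ω

Yellow → 4 (first significant figure)
Black → 0 (second significant figure)
Green → ×10^5 multiplier
Gold → ±5% tolerance
40 × 100000 = 4000000 Ω
Smallest = 4000000 × (1 − 5/100) = 3800000 Ω.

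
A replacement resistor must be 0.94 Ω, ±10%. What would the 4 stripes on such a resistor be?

white, yellow, silver, silver

0.94 Ω = 94 × 10^-2.
9 → white
4 → yellow
Multiplier 10^-2 → silver.
±10% tolerance → silver.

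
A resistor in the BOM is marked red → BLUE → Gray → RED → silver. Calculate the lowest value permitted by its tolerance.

Red → 2 (first significant figure)
Blue → 6 (second significant figure)
Grey → 8 (third significant figure)
Red → ×10^2 multiplier
Silver → ±10% tolerance
268 × 100 = 26800 Ω
Lowest = 26800 × (1 − 10/100) = 24120 Ω.

24120 Ω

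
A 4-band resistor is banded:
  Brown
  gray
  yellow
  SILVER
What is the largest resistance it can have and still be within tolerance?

198000 Ω

Brown → 1 (first significant figure)
Grey → 8 (second significant figure)
Yellow → ×10^4 multiplier
Silver → ±10% tolerance
18 × 10000 = 180000 Ω
Largest = 180000 × (1 + 10/100) = 198000 Ω.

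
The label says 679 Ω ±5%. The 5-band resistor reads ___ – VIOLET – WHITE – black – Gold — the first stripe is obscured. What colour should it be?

blue

679 Ω = 679 × 10^0.
The first band gives digit 6 of the significand, and 6 is blue.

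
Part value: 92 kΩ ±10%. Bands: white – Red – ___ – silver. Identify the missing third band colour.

92000 Ω = 92 × 10^3.
The third band is the multiplier, 10^3, which is orange.

orange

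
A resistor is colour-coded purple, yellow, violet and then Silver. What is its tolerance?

The last band, silver, is the tolerance band.
Silver corresponds to ±10%.

±10%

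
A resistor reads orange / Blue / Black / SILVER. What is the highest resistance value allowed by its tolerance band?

Orange → 3 (first significant figure)
Blue → 6 (second significant figure)
Black → ×1 multiplier
Silver → ±10% tolerance
36 × 1 = 36 Ω
Highest = 36 × (1 + 10/100) = 39.6 Ω.

39.6 Ω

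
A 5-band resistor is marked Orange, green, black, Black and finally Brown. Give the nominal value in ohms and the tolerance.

Orange → 3 (first significant figure)
Green → 5 (second significant figure)
Black → 0 (third significant figure)
Black → ×1 multiplier
Brown → ±1% tolerance
350 × 1 = 350 Ω

350 Ω ±1%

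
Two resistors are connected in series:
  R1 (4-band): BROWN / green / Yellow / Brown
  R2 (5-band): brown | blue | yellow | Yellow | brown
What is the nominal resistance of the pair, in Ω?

1790000 Ω

R1: brown, green → 15; yellow ×10^4 → 150000 Ω.
R2: brown, blue, yellow → 164; yellow ×10^4 → 1640000 Ω.
Series: 150000 + 1640000 = 1790000 Ω.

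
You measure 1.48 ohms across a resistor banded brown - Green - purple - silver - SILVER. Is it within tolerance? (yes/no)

yes

Brown → 1 (first significant figure)
Green → 5 (second significant figure)
Violet → 7 (third significant figure)
Silver → ×0.01 multiplier
Silver → ±10% tolerance
157 × 0.01 = 1.57 Ω
Allowed range: 1.413 Ω to 1.727 Ω.
1.48 ohms lies inside that range.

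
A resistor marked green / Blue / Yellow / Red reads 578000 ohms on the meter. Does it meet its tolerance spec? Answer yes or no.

no

Green → 5 (first significant figure)
Blue → 6 (second significant figure)
Yellow → ×10^4 multiplier
Red → ±2% tolerance
56 × 10000 = 560000 Ω
Allowed range: 548800 Ω to 571200 Ω.
578000 ohms lies outside that range.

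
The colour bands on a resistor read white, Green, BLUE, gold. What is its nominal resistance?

White → 9 (first significant figure)
Green → 5 (second significant figure)
Blue → ×10^6 multiplier
95 × 1000000 = 95000000 Ω

95000000 Ω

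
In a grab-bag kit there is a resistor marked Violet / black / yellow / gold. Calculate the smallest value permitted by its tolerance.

665000 Ω

Violet → 7 (first significant figure)
Black → 0 (second significant figure)
Yellow → ×10^4 multiplier
Gold → ±5% tolerance
70 × 10000 = 700000 Ω
Smallest = 700000 × (1 − 5/100) = 665000 Ω.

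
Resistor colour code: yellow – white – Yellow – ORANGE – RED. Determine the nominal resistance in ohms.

494000 Ω

Yellow → 4 (first significant figure)
White → 9 (second significant figure)
Yellow → 4 (third significant figure)
Orange → ×10^3 multiplier
494 × 1000 = 494000 Ω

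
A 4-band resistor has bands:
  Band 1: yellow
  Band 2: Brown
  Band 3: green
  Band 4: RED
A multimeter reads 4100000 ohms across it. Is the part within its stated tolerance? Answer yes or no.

yes

Yellow → 4 (first significant figure)
Brown → 1 (second significant figure)
Green → ×10^5 multiplier
Red → ±2% tolerance
41 × 100000 = 4100000 Ω
Allowed range: 4018000 Ω to 4182000 Ω.
4100000 ohms lies inside that range.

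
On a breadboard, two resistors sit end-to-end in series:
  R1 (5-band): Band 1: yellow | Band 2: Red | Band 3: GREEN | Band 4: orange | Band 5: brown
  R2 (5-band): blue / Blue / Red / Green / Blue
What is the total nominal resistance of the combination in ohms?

66625000 Ω

R1: yellow, red, green → 425; orange ×10^3 → 425000 Ω.
R2: blue, blue, red → 662; green ×10^5 → 66200000 Ω.
Series: 425000 + 66200000 = 66625000 Ω.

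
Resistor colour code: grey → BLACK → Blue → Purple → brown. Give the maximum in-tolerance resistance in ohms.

8140600000 Ω

Grey → 8 (first significant figure)
Black → 0 (second significant figure)
Blue → 6 (third significant figure)
Violet → ×10^7 multiplier
Brown → ±1% tolerance
806 × 10000000 = 8060000000 Ω
Maximum = 8060000000 × (1 + 1/100) = 8140600000 Ω.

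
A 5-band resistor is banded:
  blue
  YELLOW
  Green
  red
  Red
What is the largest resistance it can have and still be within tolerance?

Blue → 6 (first significant figure)
Yellow → 4 (second significant figure)
Green → 5 (third significant figure)
Red → ×10^2 multiplier
Red → ±2% tolerance
645 × 100 = 64500 Ω
Largest = 64500 × (1 + 2/100) = 65790 Ω.

65790 Ω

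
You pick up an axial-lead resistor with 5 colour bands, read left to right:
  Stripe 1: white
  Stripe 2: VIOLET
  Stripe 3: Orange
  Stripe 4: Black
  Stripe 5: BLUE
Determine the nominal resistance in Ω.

White → 9 (first significant figure)
Violet → 7 (second significant figure)
Orange → 3 (third significant figure)
Black → ×1 multiplier
973 × 1 = 973 Ω

973 Ω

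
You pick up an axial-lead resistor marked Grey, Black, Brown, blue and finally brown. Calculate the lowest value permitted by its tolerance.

Grey → 8 (first significant figure)
Black → 0 (second significant figure)
Brown → 1 (third significant figure)
Blue → ×10^6 multiplier
Brown → ±1% tolerance
801 × 1000000 = 801000000 Ω
Lowest = 801000000 × (1 − 1/100) = 792990000 Ω.

792990000 Ω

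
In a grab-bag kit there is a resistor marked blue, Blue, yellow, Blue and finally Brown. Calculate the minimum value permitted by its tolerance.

Blue → 6 (first significant figure)
Blue → 6 (second significant figure)
Yellow → 4 (third significant figure)
Blue → ×10^6 multiplier
Brown → ±1% tolerance
664 × 1000000 = 664000000 Ω
Minimum = 664000000 × (1 − 1/100) = 657360000 Ω.

657360000 Ω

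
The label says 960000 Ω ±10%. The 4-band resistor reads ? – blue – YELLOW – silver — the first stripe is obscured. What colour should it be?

960000 Ω = 96 × 10^4.
The first band gives digit 9 of the significand, and 9 is white.

white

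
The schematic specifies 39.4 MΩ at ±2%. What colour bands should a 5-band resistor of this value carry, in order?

39400000 Ω = 394 × 10^5.
3 → orange
9 → white
4 → yellow
Multiplier 10^5 → green.
±2% tolerance → red.

orange, white, yellow, green, red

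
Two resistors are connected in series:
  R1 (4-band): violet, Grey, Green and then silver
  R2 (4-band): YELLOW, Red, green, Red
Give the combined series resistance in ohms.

12000000 Ω

R1: violet, grey → 78; green ×10^5 → 7800000 Ω.
R2: yellow, red → 42; green ×10^5 → 4200000 Ω.
Series: 7800000 + 4200000 = 12000000 Ω.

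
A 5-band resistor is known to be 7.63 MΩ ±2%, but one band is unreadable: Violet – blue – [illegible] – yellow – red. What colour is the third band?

orange

7630000 Ω = 763 × 10^4.
The third band gives digit 3 of the significand, and 3 is orange.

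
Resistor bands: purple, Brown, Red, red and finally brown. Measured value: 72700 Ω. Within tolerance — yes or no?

no

Violet → 7 (first significant figure)
Brown → 1 (second significant figure)
Red → 2 (third significant figure)
Red → ×10^2 multiplier
Brown → ±1% tolerance
712 × 100 = 71200 Ω
Allowed range: 70488 Ω to 71912 Ω.
72700 Ω lies outside that range.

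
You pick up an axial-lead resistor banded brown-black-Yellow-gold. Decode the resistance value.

Brown → 1 (first significant figure)
Black → 0 (second significant figure)
Yellow → ×10^4 multiplier
10 × 10000 = 100000 Ω

100000 Ω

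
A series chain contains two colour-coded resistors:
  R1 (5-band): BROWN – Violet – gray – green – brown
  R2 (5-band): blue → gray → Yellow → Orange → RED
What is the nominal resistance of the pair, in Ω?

R1: brown, violet, grey → 178; green ×10^5 → 17800000 Ω.
R2: blue, grey, yellow → 684; orange ×10^3 → 684000 Ω.
Series: 17800000 + 684000 = 18484000 Ω.

18484000 Ω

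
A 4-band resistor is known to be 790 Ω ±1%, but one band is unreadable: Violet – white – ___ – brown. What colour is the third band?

790 Ω = 79 × 10^1.
The third band is the multiplier, 10^1, which is brown.

brown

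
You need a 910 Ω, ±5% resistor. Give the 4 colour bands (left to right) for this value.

white, brown, brown, gold

910 Ω = 91 × 10^1.
9 → white
1 → brown
Multiplier 10^1 → brown.
±5% tolerance → gold.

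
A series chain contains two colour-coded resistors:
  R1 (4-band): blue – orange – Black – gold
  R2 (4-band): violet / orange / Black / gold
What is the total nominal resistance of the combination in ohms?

R1: blue, orange → 63; black ×1 → 63 Ω.
R2: violet, orange → 73; black ×1 → 73 Ω.
Series: 63 + 73 = 136 Ω.

136 Ω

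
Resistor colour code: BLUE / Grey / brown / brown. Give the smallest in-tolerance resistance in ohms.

Blue → 6 (first significant figure)
Grey → 8 (second significant figure)
Brown → ×10 multiplier
Brown → ±1% tolerance
68 × 10 = 680 Ω
Smallest = 680 × (1 − 1/100) = 673.2 Ω.

673.2 Ω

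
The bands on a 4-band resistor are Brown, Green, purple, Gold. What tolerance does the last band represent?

The last band, gold, is the tolerance band.
Gold corresponds to ±5%.

±5%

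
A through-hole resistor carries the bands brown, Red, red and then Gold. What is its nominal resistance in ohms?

Brown → 1 (first significant figure)
Red → 2 (second significant figure)
Red → ×10^2 multiplier
12 × 100 = 1200 Ω

1200 Ω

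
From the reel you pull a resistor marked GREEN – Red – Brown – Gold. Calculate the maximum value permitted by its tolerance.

546 Ω

Green → 5 (first significant figure)
Red → 2 (second significant figure)
Brown → ×10 multiplier
Gold → ±5% tolerance
52 × 10 = 520 Ω
Maximum = 520 × (1 + 5/100) = 546 Ω.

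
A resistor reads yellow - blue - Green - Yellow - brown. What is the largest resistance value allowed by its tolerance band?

4696500 Ω

Yellow → 4 (first significant figure)
Blue → 6 (second significant figure)
Green → 5 (third significant figure)
Yellow → ×10^4 multiplier
Brown → ±1% tolerance
465 × 10000 = 4650000 Ω
Largest = 4650000 × (1 + 1/100) = 4696500 Ω.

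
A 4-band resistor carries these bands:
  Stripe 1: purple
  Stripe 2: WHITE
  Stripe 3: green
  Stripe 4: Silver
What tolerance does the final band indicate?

±10%

The last band, silver, is the tolerance band.
Silver corresponds to ±10%.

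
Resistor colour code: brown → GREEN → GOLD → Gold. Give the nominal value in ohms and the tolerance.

1.5 Ω ±5%

Brown → 1 (first significant figure)
Green → 5 (second significant figure)
Gold → ×0.1 multiplier
Gold → ±5% tolerance
15 × 0.1 = 1.5 Ω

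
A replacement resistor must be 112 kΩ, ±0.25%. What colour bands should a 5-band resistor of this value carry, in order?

brown, brown, red, orange, blue

112000 Ω = 112 × 10^3.
1 → brown
1 → brown
2 → red
Multiplier 10^3 → orange.
±0.25% tolerance → blue.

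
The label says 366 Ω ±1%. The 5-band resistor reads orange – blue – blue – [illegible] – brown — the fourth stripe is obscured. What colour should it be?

366 Ω = 366 × 10^0.
The fourth band is the multiplier, 10^0, which is black.

black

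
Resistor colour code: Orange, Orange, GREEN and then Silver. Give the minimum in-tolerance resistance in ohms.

Orange → 3 (first significant figure)
Orange → 3 (second significant figure)
Green → ×10^5 multiplier
Silver → ±10% tolerance
33 × 100000 = 3300000 Ω
Minimum = 3300000 × (1 − 10/100) = 2970000 Ω.

2970000 Ω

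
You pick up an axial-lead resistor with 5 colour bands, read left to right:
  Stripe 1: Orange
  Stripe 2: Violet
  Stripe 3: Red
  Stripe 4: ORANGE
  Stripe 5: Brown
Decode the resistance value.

372000 Ω

Orange → 3 (first significant figure)
Violet → 7 (second significant figure)
Red → 2 (third significant figure)
Orange → ×10^3 multiplier
372 × 1000 = 372000 Ω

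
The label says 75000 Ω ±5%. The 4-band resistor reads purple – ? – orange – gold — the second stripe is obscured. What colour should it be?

green

75000 Ω = 75 × 10^3.
The second band gives digit 5 of the significand, and 5 is green.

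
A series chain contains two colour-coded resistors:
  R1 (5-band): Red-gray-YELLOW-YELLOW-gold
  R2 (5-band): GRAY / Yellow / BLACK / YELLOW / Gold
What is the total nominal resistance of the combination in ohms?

11240000 Ω

R1: red, grey, yellow → 284; yellow ×10^4 → 2840000 Ω.
R2: grey, yellow, black → 840; yellow ×10^4 → 8400000 Ω.
Series: 2840000 + 8400000 = 11240000 Ω.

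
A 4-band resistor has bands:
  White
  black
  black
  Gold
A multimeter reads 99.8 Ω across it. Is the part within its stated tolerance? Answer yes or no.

White → 9 (first significant figure)
Black → 0 (second significant figure)
Black → ×1 multiplier
Gold → ±5% tolerance
90 × 1 = 90 Ω
Allowed range: 85.5 Ω to 94.5 Ω.
99.8 Ω lies outside that range.

no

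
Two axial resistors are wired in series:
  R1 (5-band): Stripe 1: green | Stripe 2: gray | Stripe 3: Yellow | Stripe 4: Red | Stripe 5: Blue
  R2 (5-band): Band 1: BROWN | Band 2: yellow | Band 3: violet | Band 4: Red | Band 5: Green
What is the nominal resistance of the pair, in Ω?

R1: green, grey, yellow → 584; red ×10^2 → 58400 Ω.
R2: brown, yellow, violet → 147; red ×10^2 → 14700 Ω.
Series: 58400 + 14700 = 73100 Ω.

73100 Ω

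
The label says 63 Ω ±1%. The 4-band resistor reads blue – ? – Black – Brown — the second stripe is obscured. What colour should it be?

orange

63 Ω = 63 × 10^0.
The second band gives digit 3 of the significand, and 3 is orange.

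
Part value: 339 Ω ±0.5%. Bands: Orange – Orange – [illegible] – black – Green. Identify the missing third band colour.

white

339 Ω = 339 × 10^0.
The third band gives digit 9 of the significand, and 9 is white.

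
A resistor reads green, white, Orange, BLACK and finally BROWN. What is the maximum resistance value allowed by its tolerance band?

598.93 Ω

Green → 5 (first significant figure)
White → 9 (second significant figure)
Orange → 3 (third significant figure)
Black → ×1 multiplier
Brown → ±1% tolerance
593 × 1 = 593 Ω
Maximum = 593 × (1 + 1/100) = 598.93 Ω.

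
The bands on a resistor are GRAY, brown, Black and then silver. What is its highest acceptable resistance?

89.1 Ω

Grey → 8 (first significant figure)
Brown → 1 (second significant figure)
Black → ×1 multiplier
Silver → ±10% tolerance
81 × 1 = 81 Ω
Highest = 81 × (1 + 10/100) = 89.1 Ω.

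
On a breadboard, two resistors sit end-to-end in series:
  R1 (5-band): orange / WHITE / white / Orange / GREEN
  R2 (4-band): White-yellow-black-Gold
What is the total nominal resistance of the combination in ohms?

399094 Ω

R1: orange, white, white → 399; orange ×10^3 → 399000 Ω.
R2: white, yellow → 94; black ×1 → 94 Ω.
Series: 399000 + 94 = 399094 Ω.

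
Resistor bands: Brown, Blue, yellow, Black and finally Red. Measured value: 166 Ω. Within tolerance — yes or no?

Brown → 1 (first significant figure)
Blue → 6 (second significant figure)
Yellow → 4 (third significant figure)
Black → ×1 multiplier
Red → ±2% tolerance
164 × 1 = 164 Ω
Allowed range: 160.72 Ω to 167.28 Ω.
166 Ω lies inside that range.

yes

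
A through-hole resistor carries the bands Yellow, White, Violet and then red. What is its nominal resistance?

Yellow → 4 (first significant figure)
White → 9 (second significant figure)
Violet → ×10^7 multiplier
49 × 10000000 = 490000000 Ω

490000000 Ω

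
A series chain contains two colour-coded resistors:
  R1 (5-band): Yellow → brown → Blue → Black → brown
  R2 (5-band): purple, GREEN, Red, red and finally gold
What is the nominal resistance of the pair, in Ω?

75616 Ω

R1: yellow, brown, blue → 416; black ×1 → 416 Ω.
R2: violet, green, red → 752; red ×10^2 → 75200 Ω.
Series: 416 + 75200 = 75616 Ω.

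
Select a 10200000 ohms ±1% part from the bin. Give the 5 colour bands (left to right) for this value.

10200000 Ω = 102 × 10^5.
1 → brown
0 → black
2 → red
Multiplier 10^5 → green.
±1% tolerance → brown.

brown, black, red, green, brown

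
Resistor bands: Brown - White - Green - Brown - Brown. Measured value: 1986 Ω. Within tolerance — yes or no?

no

Brown → 1 (first significant figure)
White → 9 (second significant figure)
Green → 5 (third significant figure)
Brown → ×10 multiplier
Brown → ±1% tolerance
195 × 10 = 1950 Ω
Allowed range: 1930.5 Ω to 1969.5 Ω.
1986 Ω lies outside that range.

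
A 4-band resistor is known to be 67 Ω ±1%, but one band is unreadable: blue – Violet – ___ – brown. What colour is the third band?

black

67 Ω = 67 × 10^0.
The third band is the multiplier, 10^0, which is black.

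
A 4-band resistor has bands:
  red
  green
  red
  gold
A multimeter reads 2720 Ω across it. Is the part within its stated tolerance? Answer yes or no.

no

Red → 2 (first significant figure)
Green → 5 (second significant figure)
Red → ×10^2 multiplier
Gold → ±5% tolerance
25 × 100 = 2500 Ω
Allowed range: 2375 Ω to 2625 Ω.
2720 Ω lies outside that range.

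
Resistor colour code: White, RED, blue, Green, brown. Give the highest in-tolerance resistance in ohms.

White → 9 (first significant figure)
Red → 2 (second significant figure)
Blue → 6 (third significant figure)
Green → ×10^5 multiplier
Brown → ±1% tolerance
926 × 100000 = 92600000 Ω
Highest = 92600000 × (1 + 1/100) = 93526000 Ω.

93526000 Ω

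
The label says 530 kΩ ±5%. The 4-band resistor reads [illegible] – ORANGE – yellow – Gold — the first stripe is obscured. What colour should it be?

530000 Ω = 53 × 10^4.
The first band gives digit 5 of the significand, and 5 is green.

green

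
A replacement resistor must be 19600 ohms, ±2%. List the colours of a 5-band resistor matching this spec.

brown, white, blue, red, red

19600 Ω = 196 × 10^2.
1 → brown
9 → white
6 → blue
Multiplier 10^2 → red.
±2% tolerance → red.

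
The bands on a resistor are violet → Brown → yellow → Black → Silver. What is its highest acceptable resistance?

785.4 Ω

Violet → 7 (first significant figure)
Brown → 1 (second significant figure)
Yellow → 4 (third significant figure)
Black → ×1 multiplier
Silver → ±10% tolerance
714 × 1 = 714 Ω
Highest = 714 × (1 + 10/100) = 785.4 Ω.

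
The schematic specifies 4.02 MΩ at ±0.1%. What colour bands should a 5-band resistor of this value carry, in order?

yellow, black, red, yellow, violet

4020000 Ω = 402 × 10^4.
4 → yellow
0 → black
2 → red
Multiplier 10^4 → yellow.
±0.1% tolerance → violet.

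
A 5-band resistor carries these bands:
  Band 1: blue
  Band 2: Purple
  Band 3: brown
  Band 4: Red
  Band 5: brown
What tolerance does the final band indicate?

The last band, brown, is the tolerance band.
Brown corresponds to ±1%.

±1%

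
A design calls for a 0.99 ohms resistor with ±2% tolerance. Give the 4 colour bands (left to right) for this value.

white, white, silver, red

0.99 Ω = 99 × 10^-2.
9 → white
9 → white
Multiplier 10^-2 → silver.
±2% tolerance → red.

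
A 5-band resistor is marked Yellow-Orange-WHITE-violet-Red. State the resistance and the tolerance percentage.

Yellow → 4 (first significant figure)
Orange → 3 (second significant figure)
White → 9 (third significant figure)
Violet → ×10^7 multiplier
Red → ±2% tolerance
439 × 10000000 = 4390000000 Ω

4390000000 Ω ±2%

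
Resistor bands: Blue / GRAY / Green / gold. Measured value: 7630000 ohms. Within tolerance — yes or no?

no

Blue → 6 (first significant figure)
Grey → 8 (second significant figure)
Green → ×10^5 multiplier
Gold → ±5% tolerance
68 × 100000 = 6800000 Ω
Allowed range: 6460000 Ω to 7140000 Ω.
7630000 ohms lies outside that range.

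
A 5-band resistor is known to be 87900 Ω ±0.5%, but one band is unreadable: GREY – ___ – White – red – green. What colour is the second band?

violet

87900 Ω = 879 × 10^2.
The second band gives digit 7 of the significand, and 7 is violet.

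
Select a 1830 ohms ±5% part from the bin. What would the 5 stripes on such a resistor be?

1830 Ω = 183 × 10^1.
1 → brown
8 → grey
3 → orange
Multiplier 10^1 → brown.
±5% tolerance → gold.

brown, grey, orange, brown, gold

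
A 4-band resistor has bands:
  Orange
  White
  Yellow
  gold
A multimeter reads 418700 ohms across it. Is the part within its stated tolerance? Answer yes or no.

Orange → 3 (first significant figure)
White → 9 (second significant figure)
Yellow → ×10^4 multiplier
Gold → ±5% tolerance
39 × 10000 = 390000 Ω
Allowed range: 370500 Ω to 409500 Ω.
418700 ohms lies outside that range.

no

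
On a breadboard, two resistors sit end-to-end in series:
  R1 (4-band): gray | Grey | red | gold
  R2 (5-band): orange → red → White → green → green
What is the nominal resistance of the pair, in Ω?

R1: grey, grey → 88; red ×10^2 → 8800 Ω.
R2: orange, red, white → 329; green ×10^5 → 32900000 Ω.
Series: 8800 + 32900000 = 32908800 Ω.

32908800 Ω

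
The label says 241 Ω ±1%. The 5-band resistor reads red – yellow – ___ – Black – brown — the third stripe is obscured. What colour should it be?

241 Ω = 241 × 10^0.
The third band gives digit 1 of the significand, and 1 is brown.

brown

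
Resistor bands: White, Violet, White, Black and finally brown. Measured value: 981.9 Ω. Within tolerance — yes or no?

yes

White → 9 (first significant figure)
Violet → 7 (second significant figure)
White → 9 (third significant figure)
Black → ×1 multiplier
Brown → ±1% tolerance
979 × 1 = 979 Ω
Allowed range: 969.21 Ω to 988.79 Ω.
981.9 Ω lies inside that range.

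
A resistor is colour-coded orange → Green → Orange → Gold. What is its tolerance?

±5%

The last band, gold, is the tolerance band.
Gold corresponds to ±5%.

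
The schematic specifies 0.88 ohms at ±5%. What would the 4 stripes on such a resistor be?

grey, grey, silver, gold

0.88 Ω = 88 × 10^-2.
8 → grey
8 → grey
Multiplier 10^-2 → silver.
±5% tolerance → gold.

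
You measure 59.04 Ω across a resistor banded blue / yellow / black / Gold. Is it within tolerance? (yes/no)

no

Blue → 6 (first significant figure)
Yellow → 4 (second significant figure)
Black → ×1 multiplier
Gold → ±5% tolerance
64 × 1 = 64 Ω
Allowed range: 60.8 Ω to 67.2 Ω.
59.04 Ω lies outside that range.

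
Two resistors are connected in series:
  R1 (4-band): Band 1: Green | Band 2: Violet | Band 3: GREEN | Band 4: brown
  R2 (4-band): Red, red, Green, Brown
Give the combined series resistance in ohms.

7900000 Ω

R1: green, violet → 57; green ×10^5 → 5700000 Ω.
R2: red, red → 22; green ×10^5 → 2200000 Ω.
Series: 5700000 + 2200000 = 7900000 Ω.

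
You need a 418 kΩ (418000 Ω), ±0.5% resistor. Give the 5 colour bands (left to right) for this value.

418000 Ω = 418 × 10^3.
4 → yellow
1 → brown
8 → grey
Multiplier 10^3 → orange.
±0.5% tolerance → green.

yellow, brown, grey, orange, green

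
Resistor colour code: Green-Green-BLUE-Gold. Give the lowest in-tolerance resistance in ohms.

Green → 5 (first significant figure)
Green → 5 (second significant figure)
Blue → ×10^6 multiplier
Gold → ±5% tolerance
55 × 1000000 = 55000000 Ω
Lowest = 55000000 × (1 − 5/100) = 52250000 Ω.

52250000 Ω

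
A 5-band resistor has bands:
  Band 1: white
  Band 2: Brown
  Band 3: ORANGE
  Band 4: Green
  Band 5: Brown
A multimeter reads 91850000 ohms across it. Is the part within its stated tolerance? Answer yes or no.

yes

White → 9 (first significant figure)
Brown → 1 (second significant figure)
Orange → 3 (third significant figure)
Green → ×10^5 multiplier
Brown → ±1% tolerance
913 × 100000 = 91300000 Ω
Allowed range: 90387000 Ω to 92213000 Ω.
91850000 ohms lies inside that range.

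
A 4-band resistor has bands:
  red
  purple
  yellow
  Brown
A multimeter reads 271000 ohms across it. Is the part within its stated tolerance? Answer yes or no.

yes

Red → 2 (first significant figure)
Violet → 7 (second significant figure)
Yellow → ×10^4 multiplier
Brown → ±1% tolerance
27 × 10000 = 270000 Ω
Allowed range: 267300 Ω to 272700 Ω.
271000 ohms lies inside that range.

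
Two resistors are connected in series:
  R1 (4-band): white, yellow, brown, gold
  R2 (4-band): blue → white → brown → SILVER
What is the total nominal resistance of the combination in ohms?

R1: white, yellow → 94; brown ×10 → 940 Ω.
R2: blue, white → 69; brown ×10 → 690 Ω.
Series: 940 + 690 = 1630 Ω.

1630 Ω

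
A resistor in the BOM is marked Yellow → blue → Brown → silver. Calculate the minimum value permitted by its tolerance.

414 Ω

Yellow → 4 (first significant figure)
Blue → 6 (second significant figure)
Brown → ×10 multiplier
Silver → ±10% tolerance
46 × 10 = 460 Ω
Minimum = 460 × (1 − 10/100) = 414 Ω.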